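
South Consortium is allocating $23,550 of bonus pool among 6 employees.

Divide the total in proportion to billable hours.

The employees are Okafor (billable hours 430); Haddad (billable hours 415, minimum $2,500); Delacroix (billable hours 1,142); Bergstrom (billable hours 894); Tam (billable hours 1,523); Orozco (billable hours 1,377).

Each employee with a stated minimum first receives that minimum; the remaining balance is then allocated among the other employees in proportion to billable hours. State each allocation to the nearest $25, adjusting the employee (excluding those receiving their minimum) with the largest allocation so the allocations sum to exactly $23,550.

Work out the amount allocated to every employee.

Minimums first: Haddad $2,500. Balance $21,050.
Balance split over remaining billable hours 5,366: Okafor 1,686.82 → $1,675; Delacroix 4,479.89 → $4,475; Bergstrom 3,507.03 → $3,500; Tam 5,974.50 → $5,975; Orozco 5,401.76 → $5,400.
Rounding difference +$25 applied to Tam → $6,000.

Okafor: $1,675 · Haddad: $2,500 · Delacroix: $4,475 · Bergstrom: $3,500 · Tam: $6,000 · Orozco: $5,400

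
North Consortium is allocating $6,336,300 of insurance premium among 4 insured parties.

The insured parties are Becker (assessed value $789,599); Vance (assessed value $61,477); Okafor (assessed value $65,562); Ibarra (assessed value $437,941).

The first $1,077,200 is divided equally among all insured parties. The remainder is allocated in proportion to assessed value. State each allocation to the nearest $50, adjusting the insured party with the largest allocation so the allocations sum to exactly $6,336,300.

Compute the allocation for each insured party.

$1,077,200 shared equally gives $269,300 per insured party.
Remainder $5,259,100 by assessed value (total 1,354,579): Becker 3,065,587.24 → $3,065,600; Vance 238,682.05 → $238,700; Okafor 254,541.90 → $254,550; Ibarra 1,700,288.81 → $1,700,300.
Rounding difference −$50 on remainder applied to Becker.
Totals: Becker $269,300 + $3,065,550 = $3,334,850; Vance $269,300 + $238,700 = $508,000; Okafor $269,300 + $254,550 = $523,850; Ibarra $269,300 + $1,700,300 = $1,969,600.

Becker: $3,334,850; Vance: $508,000; Okafor: $523,850; Ibarra: $1,969,600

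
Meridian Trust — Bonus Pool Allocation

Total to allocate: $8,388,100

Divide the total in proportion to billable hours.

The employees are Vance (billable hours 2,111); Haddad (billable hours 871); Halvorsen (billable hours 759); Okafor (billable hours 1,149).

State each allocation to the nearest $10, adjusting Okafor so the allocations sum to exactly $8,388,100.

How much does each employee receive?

Combined billable hours = 4,890.
Raw shares: Vance 2,111/4,890 × $8,388,100 = 3,621,120.47; Haddad 871/4,890 × $8,388,100 = 1,494,076.71; Halvorsen 759/4,890 × $8,388,100 = 1,301,956.63; Okafor 1,149/4,890 × $8,388,100 = 1,970,946.20.
Rounded to nearest $10: Vance $3,621,120; Haddad $1,494,080; Halvorsen $1,301,960; Okafor $1,970,950. Sum = $8,388,110.
Difference $8,388,100 − $8,388,110 = −$10 applied to Okafor: Okafor becomes $1,970,940.

Vance: $3,621,120; Haddad: $1,494,080; Halvorsen: $1,301,960; Okafor: $1,970,940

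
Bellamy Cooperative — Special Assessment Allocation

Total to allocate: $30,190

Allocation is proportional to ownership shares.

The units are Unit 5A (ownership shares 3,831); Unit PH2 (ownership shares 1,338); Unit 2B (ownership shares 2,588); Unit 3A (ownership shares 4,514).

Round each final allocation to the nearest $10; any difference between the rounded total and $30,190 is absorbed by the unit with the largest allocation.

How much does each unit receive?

Unit 5A: $9,430; Unit PH2: $3,290; Unit 2B: $6,370; Unit 3A: $11,100

Combined ownership shares = 12,271.
Pro-rata amounts: Unit 5A 3,831/12,271 × $30,190 = 9,425.30; Unit PH2 1,338/12,271 × $30,190 = 3,291.84; Unit 2B 2,588/12,271 × $30,190 = 6,367.18; Unit 3A 4,514/12,271 × $30,190 = 11,105.67.
At nearest $10: Unit 5A $9,430; Unit PH2 $3,290; Unit 2B $6,370; Unit 3A $11,110. Sum = $30,200.
Difference $30,190 − $30,200 = −$10 applied to largest allocation (Unit 3A): Unit 3A becomes $11,100.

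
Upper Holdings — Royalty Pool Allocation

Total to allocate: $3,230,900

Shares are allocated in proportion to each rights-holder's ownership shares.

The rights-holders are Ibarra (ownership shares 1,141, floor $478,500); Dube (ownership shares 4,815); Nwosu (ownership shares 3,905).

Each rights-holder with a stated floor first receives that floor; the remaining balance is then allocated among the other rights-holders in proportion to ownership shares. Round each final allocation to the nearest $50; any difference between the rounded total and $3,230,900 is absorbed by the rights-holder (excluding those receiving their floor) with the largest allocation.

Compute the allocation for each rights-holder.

Minimums first: Ibarra $478,500. Remaining pool $2,752,400.
Remaining pool split over remaining ownership shares 8,720: Dube 1,519,817.20 → $1,519,800; Nwosu 1,232,582.80 → $1,232,600.

Ibarra: $478,500 · Dube: $1,519,800 · Nwosu: $1,232,600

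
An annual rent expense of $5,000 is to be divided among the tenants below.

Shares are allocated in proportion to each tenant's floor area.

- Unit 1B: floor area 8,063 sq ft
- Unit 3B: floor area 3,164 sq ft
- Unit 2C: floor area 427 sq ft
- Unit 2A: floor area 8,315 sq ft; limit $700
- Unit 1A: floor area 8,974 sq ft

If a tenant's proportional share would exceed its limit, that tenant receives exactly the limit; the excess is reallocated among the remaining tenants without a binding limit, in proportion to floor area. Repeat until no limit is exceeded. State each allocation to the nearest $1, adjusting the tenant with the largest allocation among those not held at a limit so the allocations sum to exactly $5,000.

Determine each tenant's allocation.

Unit 1B: $1,681 | Unit 3B: $660 | Unit 2C: $89 | Unit 2A: $700 | Unit 1A: $1,870

Total floor area = 28,943.
Unconstrained shares: Unit 1B 1,392.91; Unit 3B 546.59; Unit 2C 73.77; Unit 2A 1,436.44; Unit 1A 1,550.29.
Held at cap: Unit 2A ($700); balance $4,300 reallocated over remaining floor area 20,628.
Redistributed shares: Unit 1B 1,680.77 → $1,681; Unit 3B 659.55 → $660; Unit 2C 89.01 → $89; Unit 1A 1,870.67 → $1,871.
Rounding difference −$1 applied to Unit 1A → $1,870.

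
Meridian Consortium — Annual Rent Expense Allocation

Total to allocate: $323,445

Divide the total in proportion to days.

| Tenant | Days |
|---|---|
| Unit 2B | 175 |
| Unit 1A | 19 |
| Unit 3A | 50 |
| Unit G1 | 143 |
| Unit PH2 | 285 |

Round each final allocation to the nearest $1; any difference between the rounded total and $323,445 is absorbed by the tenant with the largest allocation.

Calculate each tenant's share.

Unit 2B: $84,230; Unit 1A: $9,145; Unit 3A: $24,066; Unit G1: $68,828; Unit PH2: $137,176

Days total: 672.
Unrounded shares: Unit 2B 175/672 × $323,445 = 84,230.47; Unit 1A 19/672 × $323,445 = 9,145.02; Unit 3A 50/672 × $323,445 = 24,065.85; Unit G1 143/672 × $323,445 = 68,828.33; Unit PH2 285/672 × $323,445 = 137,175.33.
After rounding ($1): Unit 2B $84,230; Unit 1A $9,145; Unit 3A $24,066; Unit G1 $68,828; Unit PH2 $137,175. Sum = $323,444.
Difference $323,445 − $323,444 = +$1 applied to largest allocation (Unit PH2): Unit PH2 becomes $137,176.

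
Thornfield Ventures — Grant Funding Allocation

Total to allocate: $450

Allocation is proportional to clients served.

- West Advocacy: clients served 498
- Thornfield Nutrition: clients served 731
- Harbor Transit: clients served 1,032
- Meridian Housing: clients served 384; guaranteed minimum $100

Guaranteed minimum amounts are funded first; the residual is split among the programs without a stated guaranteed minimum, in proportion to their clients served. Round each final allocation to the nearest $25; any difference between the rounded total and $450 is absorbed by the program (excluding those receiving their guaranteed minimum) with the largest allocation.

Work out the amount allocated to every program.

Minimums first: Meridian Housing $100. Remaining pool $350.
Remaining pool split over remaining clients served 2,261: West Advocacy 77.09 → $75; Thornfield Nutrition 113.16 → $125; Harbor Transit 159.75 → $150.

West Advocacy: $75 | Thornfield Nutrition: $125 | Harbor Transit: $150 | Meridian Housing: $100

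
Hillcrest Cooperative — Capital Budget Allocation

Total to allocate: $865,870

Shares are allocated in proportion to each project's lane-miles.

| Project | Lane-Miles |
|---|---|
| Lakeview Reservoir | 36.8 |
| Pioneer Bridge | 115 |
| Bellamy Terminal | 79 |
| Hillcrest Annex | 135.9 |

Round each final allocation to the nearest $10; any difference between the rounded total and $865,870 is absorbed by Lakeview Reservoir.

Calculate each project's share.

Total lane-miles = 366.7.
Proportional shares: Lakeview Reservoir 36.8/366.7 × $865,870 = 86,893.96; Pioneer Bridge 115/366.7 × $865,870 = 271,543.63; Bellamy Terminal 79/366.7 × $865,870 = 186,538.67; Hillcrest Annex 135.9/366.7 × $865,870 = 320,893.74.
After rounding ($10): Lakeview Reservoir $86,890; Pioneer Bridge $271,540; Bellamy Terminal $186,540; Hillcrest Annex $320,890. Sum = $865,860.
Difference $865,870 − $865,860 = +$10 applied to Lakeview Reservoir: Lakeview Reservoir becomes $86,900.

Lakeview Reservoir: $86,900 | Pioneer Bridge: $271,540 | Bellamy Terminal: $186,540 | Hillcrest Annex: $320,890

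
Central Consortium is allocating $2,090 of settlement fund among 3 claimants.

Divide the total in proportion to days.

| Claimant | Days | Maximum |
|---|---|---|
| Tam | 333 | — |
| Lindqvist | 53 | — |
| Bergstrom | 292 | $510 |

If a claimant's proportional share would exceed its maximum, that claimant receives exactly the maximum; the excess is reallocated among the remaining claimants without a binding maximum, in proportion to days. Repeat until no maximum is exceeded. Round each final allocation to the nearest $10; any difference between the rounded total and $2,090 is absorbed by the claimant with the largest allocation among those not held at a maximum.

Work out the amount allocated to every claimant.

Tam: $1,360 · Lindqvist: $220 · Bergstrom: $510

Sum of days: 678.
Proportional shares (ignoring caps): Tam 1,026.50; Lindqvist 163.38; Bergstrom 900.12.
Cap binds for Bergstrom ($510); remaining pool $1,580 reallocated over remaining days 386.
Shares after redistribution: Tam 1,363.06 → $1,360; Lindqvist 216.94 → $220.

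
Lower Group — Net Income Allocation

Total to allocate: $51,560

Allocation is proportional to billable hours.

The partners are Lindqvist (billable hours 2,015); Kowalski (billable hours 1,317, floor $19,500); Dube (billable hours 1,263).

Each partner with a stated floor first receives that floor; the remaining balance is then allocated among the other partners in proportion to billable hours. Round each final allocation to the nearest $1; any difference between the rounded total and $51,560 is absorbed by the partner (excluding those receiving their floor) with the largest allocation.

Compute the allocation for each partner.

Lindqvist: $19,707; Kowalski: $19,500; Dube: $12,353

Minimums first: Kowalski $19,500. Remaining pool $32,060.
Remaining pool split over remaining billable hours 3,278: Lindqvist 19,707.41 → $19,707; Dube 12,352.59 → $12,353.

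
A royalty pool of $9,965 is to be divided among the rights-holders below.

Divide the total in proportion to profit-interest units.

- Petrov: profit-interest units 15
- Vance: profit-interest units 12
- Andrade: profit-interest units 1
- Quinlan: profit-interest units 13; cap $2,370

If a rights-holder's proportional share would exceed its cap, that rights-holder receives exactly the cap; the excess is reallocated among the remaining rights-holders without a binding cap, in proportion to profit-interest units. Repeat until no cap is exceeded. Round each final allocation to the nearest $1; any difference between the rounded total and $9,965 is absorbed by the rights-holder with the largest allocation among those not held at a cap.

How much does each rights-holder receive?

Total profit-interest units = 41.
Unconstrained shares: Petrov 3,645.73; Vance 2,916.59; Andrade 243.05; Quinlan 3,159.63.
Cap binds for Quinlan ($2,370); balance $7,595 reallocated over remaining profit-interest units 28.
Redistributed shares: Petrov 4,068.75 → $4,069; Vance 3,255.00 → $3,255; Andrade 271.25 → $271.

Petrov: $4,069 | Vance: $3,255 | Andrade: $271 | Quinlan: $2,370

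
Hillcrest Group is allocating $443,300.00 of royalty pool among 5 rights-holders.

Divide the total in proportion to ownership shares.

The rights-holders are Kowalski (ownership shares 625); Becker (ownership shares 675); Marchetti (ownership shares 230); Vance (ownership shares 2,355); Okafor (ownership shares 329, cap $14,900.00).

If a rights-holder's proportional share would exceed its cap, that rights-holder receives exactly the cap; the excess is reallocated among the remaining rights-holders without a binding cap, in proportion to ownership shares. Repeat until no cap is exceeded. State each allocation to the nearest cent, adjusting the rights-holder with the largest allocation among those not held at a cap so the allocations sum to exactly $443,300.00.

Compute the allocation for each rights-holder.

Ownership shares total: 4,214.
Unconstrained shares: Kowalski 65,748.1016; Becker 71,007.9497; Marchetti 24,195.3014; Vance 247,738.8467; Okafor 34,609.8007.
Held at cap: Okafor ($14,900.00); balance $428,400.00 reallocated over remaining ownership shares 3,885.
Remaining shares: Kowalski 68,918.9189 → $68,918.92; Becker 74,432.4324 → $74,432.43; Marchetti 25,362.1622 → $25,362.16; Vance 259,686.4865 → $259,686.49.

Kowalski: $68,918.92 | Becker: $74,432.43 | Marchetti: $25,362.16 | Vance: $259,686.49 | Okafor: $14,900.00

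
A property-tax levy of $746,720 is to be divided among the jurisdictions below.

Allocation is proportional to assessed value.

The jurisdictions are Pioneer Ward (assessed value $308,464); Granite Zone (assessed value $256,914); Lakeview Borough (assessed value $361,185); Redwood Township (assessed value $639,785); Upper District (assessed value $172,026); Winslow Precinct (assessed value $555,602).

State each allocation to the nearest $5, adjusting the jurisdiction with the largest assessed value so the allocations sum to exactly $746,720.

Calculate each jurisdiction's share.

Pioneer Ward: $100,410 | Granite Zone: $83,630 | Lakeview Borough: $117,570 | Redwood Township: $208,260 | Upper District: $55,995 | Winslow Precinct: $180,855

Combined assessed value = 308,464 + 256,914 + 361,185 + 639,785 + 172,026 + 555,602 = 2,293,976.
Proportional shares: Pioneer Ward 100,409.18; Granite Zone 83,628.96; Lakeview Borough 117,570.57; Redwood Township 208,258.61; Upper District 55,996.77; Winslow Precinct 180,855.91.
After rounding ($5): Pioneer Ward $100,410; Granite Zone $83,630; Lakeview Borough $117,570; Redwood Township $208,260; Upper District $55,995; Winslow Precinct $180,855. Sum = $746,720.
Sum already equals the total — no adjustment.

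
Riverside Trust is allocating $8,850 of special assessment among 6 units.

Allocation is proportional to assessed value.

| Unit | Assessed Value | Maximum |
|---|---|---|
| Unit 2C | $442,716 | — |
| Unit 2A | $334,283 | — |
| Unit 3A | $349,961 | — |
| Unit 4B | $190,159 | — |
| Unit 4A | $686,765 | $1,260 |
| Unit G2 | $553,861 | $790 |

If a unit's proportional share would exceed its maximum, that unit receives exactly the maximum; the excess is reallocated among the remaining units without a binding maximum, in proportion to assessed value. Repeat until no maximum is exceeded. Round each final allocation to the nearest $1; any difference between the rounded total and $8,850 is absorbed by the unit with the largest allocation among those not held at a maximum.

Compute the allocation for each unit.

Assessed value total: 2,557,745.
Proportional shares (ignoring caps): Unit 2C 1,531.83; Unit 2A 1,156.65; Unit 3A 1,210.89; Unit 4B 657.97; Unit 4A 2,376.26; Unit G2 1,916.40.
Cap binds for Unit 4A ($1,260), Unit G2 ($790); balance $6,800 reallocated over remaining assessed value 1,317,119.
Redistributed shares: Unit 2C 2,285.65 → $2,286; Unit 2A 1,725.83 → $1,726; Unit 3A 1,806.77 → $1,807; Unit 4B 981.75 → $982.
Rounding difference −$1 applied to Unit 2C → $2,285.

Unit 2C: $2,285 · Unit 2A: $1,726 · Unit 3A: $1,807 · Unit 4B: $982 · Unit 4A: $1,260 · Unit G2: $790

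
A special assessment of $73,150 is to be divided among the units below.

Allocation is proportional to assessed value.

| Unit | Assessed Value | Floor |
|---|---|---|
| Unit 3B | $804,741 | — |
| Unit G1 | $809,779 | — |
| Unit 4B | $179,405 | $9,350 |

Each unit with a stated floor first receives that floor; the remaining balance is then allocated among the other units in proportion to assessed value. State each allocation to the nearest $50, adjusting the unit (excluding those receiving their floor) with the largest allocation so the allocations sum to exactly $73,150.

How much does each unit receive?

Minimums first: Unit 4B $9,350. Residual $63,800.
Residual split over remaining assessed value 1,614,520: Unit 3B 31,800.46 → $31,800; Unit G1 31,999.54 → $32,000.

Unit 3B: $31,800; Unit G1: $32,000; Unit 4B: $9,350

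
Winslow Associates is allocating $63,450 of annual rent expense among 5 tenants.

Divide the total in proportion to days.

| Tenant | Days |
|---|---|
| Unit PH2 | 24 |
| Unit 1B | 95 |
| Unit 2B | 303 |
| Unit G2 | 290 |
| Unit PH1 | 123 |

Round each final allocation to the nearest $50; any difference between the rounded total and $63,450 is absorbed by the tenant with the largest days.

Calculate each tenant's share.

Total days = 835.
Proportional shares: Unit PH2 24/835 × $63,450 = 1,823.71; Unit 1B 95/835 × $63,450 = 7,218.86; Unit 2B 303/835 × $63,450 = 23,024.37; Unit G2 290/835 × $63,450 = 22,036.53; Unit PH1 123/835 × $63,450 = 9,346.53.
At nearest $50: Unit PH2 $1,800; Unit 1B $7,200; Unit 2B $23,000; Unit G2 $22,050; Unit PH1 $9,350. Sum = $63,400.
Difference $63,450 − $63,400 = +$50 applied to largest days (Unit 2B): Unit 2B becomes $23,050.

Unit PH2: $1,800; Unit 1B: $7,200; Unit 2B: $23,050; Unit G2: $22,050; Unit PH1: $9,350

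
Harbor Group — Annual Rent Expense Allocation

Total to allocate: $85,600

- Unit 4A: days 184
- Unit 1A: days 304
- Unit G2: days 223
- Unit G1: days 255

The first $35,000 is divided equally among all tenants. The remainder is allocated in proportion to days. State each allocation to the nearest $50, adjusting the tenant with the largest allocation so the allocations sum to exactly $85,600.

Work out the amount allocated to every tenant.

Unit 4A: $18,400 | Unit 1A: $24,650 | Unit G2: $20,450 | Unit G1: $22,100

Equal tier: $35,000 ÷ 4 = $8,750 apiece.
Remainder $50,600 by days (total 966): Unit 4A 9,638.10 → $9,650; Unit 1A 15,923.81 → $15,900; Unit G2 11,680.95 → $11,700; Unit G1 13,357.14 → $13,350.
Totals: Unit 4A $8,750 + $9,650 = $18,400; Unit 1A $8,750 + $15,900 = $24,650; Unit G2 $8,750 + $11,700 = $20,450; Unit G1 $8,750 + $13,350 = $22,100.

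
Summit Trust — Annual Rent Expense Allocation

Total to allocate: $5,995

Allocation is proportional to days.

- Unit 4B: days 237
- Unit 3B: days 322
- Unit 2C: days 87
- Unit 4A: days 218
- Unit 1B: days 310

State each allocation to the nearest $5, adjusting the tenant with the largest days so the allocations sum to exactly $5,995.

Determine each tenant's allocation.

Total days = 237 + 322 + 87 + 218 + 310 = 1,174.
Proportional shares: Unit 4B 1,210.23; Unit 3B 1,644.28; Unit 2C 444.26; Unit 4A 1,113.21; Unit 1B 1,583.01.
Rounded to nearest $5: Unit 4B $1,210; Unit 3B $1,645; Unit 2C $445; Unit 4A $1,115; Unit 1B $1,585. Sum = $6,000.
Difference $5,995 − $6,000 = −$5 applied to largest days (Unit 3B): Unit 3B becomes $1,640.

Unit 4B: $1,210 · Unit 3B: $1,640 · Unit 2C: $445 · Unit 4A: $1,115 · Unit 1B: $1,585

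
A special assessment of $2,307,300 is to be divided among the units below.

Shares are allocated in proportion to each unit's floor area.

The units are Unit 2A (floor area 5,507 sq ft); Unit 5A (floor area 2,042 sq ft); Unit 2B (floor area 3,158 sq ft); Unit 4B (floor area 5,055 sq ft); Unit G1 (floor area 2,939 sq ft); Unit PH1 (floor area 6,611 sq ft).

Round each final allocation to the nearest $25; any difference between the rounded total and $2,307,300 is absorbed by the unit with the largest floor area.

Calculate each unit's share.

Sum of floor area: 5,507 + 2,042 + 3,158 + 5,055 + 2,939 + 6,611 = 25,312.
Proportional shares: Unit 2A 501,987.24; Unit 5A 186,137.27; Unit 2B 287,865.57; Unit 4B 460,785.46; Unit G1 267,902.76; Unit PH1 602,621.69.
At nearest $25: Unit 2A $501,975; Unit 5A $186,125; Unit 2B $287,875; Unit 4B $460,775; Unit G1 $267,900; Unit PH1 $602,625. Sum = $2,307,275.
Difference $2,307,300 − $2,307,275 = +$25 applied to largest floor area (Unit PH1): Unit PH1 becomes $602,650.

Unit 2A: $501,975 · Unit 5A: $186,125 · Unit 2B: $287,875 · Unit 4B: $460,775 · Unit G1: $267,900 · Unit PH1: $602,650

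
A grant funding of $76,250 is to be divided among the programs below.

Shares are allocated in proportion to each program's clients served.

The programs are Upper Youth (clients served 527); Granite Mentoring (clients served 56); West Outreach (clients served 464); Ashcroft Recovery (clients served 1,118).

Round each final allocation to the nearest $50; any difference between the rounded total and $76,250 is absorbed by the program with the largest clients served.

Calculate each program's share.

Upper Youth: $18,550; Granite Mentoring: $1,950; West Outreach: $16,350; Ashcroft Recovery: $39,400

Sum of clients served: 527 + 56 + 464 + 1,118 = 2,165.
Raw shares: Upper Youth 18,560.62; Granite Mentoring 1,972.29; West Outreach 16,341.80; Ashcroft Recovery 39,375.29.
Rounded to nearest $50: Upper Youth $18,550; Granite Mentoring $1,950; West Outreach $16,350; Ashcroft Recovery $39,400. Sum = $76,250.
Sum already equals the total — no adjustment.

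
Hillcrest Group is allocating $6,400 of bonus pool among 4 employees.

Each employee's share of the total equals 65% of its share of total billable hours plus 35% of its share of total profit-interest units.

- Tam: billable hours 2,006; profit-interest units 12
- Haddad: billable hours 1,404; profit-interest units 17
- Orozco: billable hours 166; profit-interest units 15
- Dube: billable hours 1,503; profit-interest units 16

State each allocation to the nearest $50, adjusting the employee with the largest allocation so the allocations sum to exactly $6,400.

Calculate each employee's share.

Tam: $2,050; Haddad: $1,800; Orozco: $700; Dube: $1,850

Billable hours total 5,079; profit-interest units total 60.
Composite weights (65% billable hours + 35% profit-interest units): Tam 0.3267; Haddad 0.2788; Orozco 0.1087; Dube 0.2857.
Unrounded shares: Tam 2,091.03; Haddad 1,784.63; Orozco 695.96; Dube 1,828.38.
After rounding ($50): Tam $2,100; Haddad $1,800; Orozco $700; Dube $1,850. Sum = $6,450.
Difference $6,400 − $6,450 = −$50 applied to largest allocation (Tam): Tam becomes $2,050.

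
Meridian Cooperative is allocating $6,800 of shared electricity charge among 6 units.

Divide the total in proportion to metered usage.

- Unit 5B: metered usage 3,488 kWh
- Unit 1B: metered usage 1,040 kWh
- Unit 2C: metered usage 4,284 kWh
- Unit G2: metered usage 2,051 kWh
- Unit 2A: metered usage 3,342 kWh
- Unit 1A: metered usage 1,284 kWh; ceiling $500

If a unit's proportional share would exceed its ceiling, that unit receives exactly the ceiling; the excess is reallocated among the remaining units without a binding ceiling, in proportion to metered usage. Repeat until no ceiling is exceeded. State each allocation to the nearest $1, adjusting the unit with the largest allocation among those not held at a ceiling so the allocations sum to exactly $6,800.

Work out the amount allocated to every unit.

Sum of metered usage: 15,489.
Pro-rata shares before constraints: Unit 5B 1,531.31; Unit 1B 456.58; Unit 2C 1,880.77; Unit G2 900.43; Unit 2A 1,467.21; Unit 1A 563.70.
Cap binds for Unit 1A ($500); balance $6,300 reallocated over remaining metered usage 14,205.
Redistributed shares: Unit 5B 1,546.95 → $1,547; Unit 1B 461.25 → $461; Unit 2C 1,899.98 → $1,900; Unit G2 909.63 → $910; Unit 2A 1,482.20 → $1,482.

Unit 5B: $1,547 · Unit 1B: $461 · Unit 2C: $1,900 · Unit G2: $910 · Unit 2A: $1,482 · Unit 1A: $500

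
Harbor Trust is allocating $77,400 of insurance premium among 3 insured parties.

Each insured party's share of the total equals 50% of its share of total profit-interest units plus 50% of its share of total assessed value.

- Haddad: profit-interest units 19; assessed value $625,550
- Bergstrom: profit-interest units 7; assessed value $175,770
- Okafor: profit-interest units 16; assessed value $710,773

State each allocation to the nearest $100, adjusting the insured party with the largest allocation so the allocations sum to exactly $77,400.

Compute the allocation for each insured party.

Haddad: $33,600 | Bergstrom: $10,900 | Okafor: $32,900

Profit-interest units total 42; assessed value total 1,512,093.
Blended shares (50% profit-interest units + 50% assessed value): Haddad 0.4330; Bergstrom 0.1415; Okafor 0.4255.
Pro-rata amounts: Haddad 33,517.26; Bergstrom 10,948.60; Okafor 32,934.14.
Rounded to nearest $100: Haddad $33,500; Bergstrom $10,900; Okafor $32,900. Sum = $77,300.
Difference $77,400 − $77,300 = +$100 applied to largest allocation (Haddad): Haddad becomes $33,600.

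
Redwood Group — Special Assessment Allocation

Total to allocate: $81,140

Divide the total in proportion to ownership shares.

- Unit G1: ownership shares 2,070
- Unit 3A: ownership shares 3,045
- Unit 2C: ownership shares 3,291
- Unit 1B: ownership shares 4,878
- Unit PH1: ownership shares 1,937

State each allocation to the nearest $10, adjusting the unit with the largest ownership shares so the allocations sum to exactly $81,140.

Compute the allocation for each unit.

Unit G1: $11,030 · Unit 3A: $16,230 · Unit 2C: $17,540 · Unit 1B: $26,010 · Unit PH1: $10,330

Combined ownership shares = 2,070 + 3,045 + 3,291 + 4,878 + 1,937 = 15,221.
Pro-rata amounts: Unit G1 11,034.74; Unit 3A 16,232.26; Unit 2C 17,543.64; Unit 1B 26,003.61; Unit PH1 10,325.75.
At nearest $10: Unit G1 $11,030; Unit 3A $16,230; Unit 2C $17,540; Unit 1B $26,000; Unit PH1 $10,330. Sum = $81,130.
Difference $81,140 − $81,130 = +$10 applied to largest ownership shares (Unit 1B): Unit 1B becomes $26,010.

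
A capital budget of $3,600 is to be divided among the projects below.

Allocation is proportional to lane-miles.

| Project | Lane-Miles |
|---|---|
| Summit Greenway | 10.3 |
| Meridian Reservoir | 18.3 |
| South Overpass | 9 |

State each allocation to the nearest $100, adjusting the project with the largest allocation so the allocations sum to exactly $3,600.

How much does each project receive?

Lane-miles total: 37.6.
Proportional shares: Summit Greenway 10.3/37.6 × $3,600 = 986.17; Meridian Reservoir 18.3/37.6 × $3,600 = 1,752.13; South Overpass 9/37.6 × $3,600 = 861.70.
At nearest $100: Summit Greenway $1,000; Meridian Reservoir $1,800; South Overpass $900. Sum = $3,700.
Difference $3,600 − $3,700 = −$100 applied to largest allocation (Meridian Reservoir): Meridian Reservoir becomes $1,700.

Summit Greenway: $1,000; Meridian Reservoir: $1,700; South Overpass: $900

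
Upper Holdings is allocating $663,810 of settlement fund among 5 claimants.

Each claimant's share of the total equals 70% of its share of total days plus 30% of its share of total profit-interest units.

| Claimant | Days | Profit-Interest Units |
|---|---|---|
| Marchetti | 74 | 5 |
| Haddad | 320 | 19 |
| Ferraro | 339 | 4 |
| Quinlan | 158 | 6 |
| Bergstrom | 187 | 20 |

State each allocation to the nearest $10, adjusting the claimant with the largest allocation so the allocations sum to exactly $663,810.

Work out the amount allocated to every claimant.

Totals — days 1,078, profit-interest units 54.
Combined weights (70% days + 30% profit-interest units): Marchetti 0.0758; Haddad 0.3133; Ferraro 0.2424; Quinlan 0.1359; Bergstrom 0.2325.
Unrounded shares: Marchetti 50,336.53; Haddad 208,003.38; Ferraro 160,875.74; Quinlan 90,232.18; Bergstrom 154,362.17.
At nearest $10: Marchetti $50,340; Haddad $208,000; Ferraro $160,880; Quinlan $90,230; Bergstrom $154,360. Sum = $663,810.
Rounded total matches; no reconciliation needed.

Marchetti: $50,340 | Haddad: $208,000 | Ferraro: $160,880 | Quinlan: $90,230 | Bergstrom: $154,360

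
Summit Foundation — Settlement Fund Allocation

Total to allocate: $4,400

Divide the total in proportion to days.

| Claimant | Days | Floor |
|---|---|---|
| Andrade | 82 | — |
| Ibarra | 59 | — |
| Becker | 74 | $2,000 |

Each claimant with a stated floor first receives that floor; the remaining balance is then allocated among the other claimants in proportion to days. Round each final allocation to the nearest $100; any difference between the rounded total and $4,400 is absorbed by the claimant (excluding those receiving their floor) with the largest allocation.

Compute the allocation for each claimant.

Andrade: $1,400 · Ibarra: $1,000 · Becker: $2,000

Fund the minimums — Becker $2,000. Residual $2,400.
Residual split over remaining days 141: Andrade 1,395.74 → $1,400; Ibarra 1,004.26 → $1,000.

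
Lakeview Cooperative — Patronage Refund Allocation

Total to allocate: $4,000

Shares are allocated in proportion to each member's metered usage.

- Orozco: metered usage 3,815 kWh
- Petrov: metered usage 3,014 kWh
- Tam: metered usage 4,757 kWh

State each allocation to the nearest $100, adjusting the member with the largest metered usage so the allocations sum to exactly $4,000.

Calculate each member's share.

Orozco: $1,300 | Petrov: $1,000 | Tam: $1,700

Metered usage total: 3,815 + 3,014 + 4,757 = 11,586.
Unrounded shares: Orozco 1,317.11; Petrov 1,040.57; Tam 1,642.33.
At nearest $100: Orozco $1,300; Petrov $1,000; Tam $1,600. Sum = $3,900.
Difference $4,000 − $3,900 = +$100 applied to largest metered usage (Tam): Tam becomes $1,700.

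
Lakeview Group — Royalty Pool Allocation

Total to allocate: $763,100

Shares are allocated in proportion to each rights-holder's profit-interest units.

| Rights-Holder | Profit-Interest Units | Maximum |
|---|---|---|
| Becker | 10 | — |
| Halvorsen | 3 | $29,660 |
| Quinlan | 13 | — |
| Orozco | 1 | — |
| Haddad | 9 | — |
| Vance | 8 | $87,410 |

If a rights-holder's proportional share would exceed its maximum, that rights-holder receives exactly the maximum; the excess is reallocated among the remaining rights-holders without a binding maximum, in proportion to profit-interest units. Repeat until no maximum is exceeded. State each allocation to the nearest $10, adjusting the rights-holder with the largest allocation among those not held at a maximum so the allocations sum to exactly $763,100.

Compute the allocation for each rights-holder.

Becker: $195,770 | Halvorsen: $29,660 | Quinlan: $254,490 | Orozco: $19,580 | Haddad: $176,190 | Vance: $87,410

Profit-interest units total: 44.
Unconstrained shares: Becker 173,431.82; Halvorsen 52,029.55; Quinlan 225,461.36; Orozco 17,343.18; Haddad 156,088.64; Vance 138,745.45.
Held at cap: Halvorsen ($29,660), Vance ($87,410); remaining pool $646,030 reallocated over remaining profit-interest units 33.
Shares after redistribution: Becker 195,766.67 → $195,770; Quinlan 254,496.67 → $254,500; Orozco 19,576.67 → $19,580; Haddad 176,190.00 → $176,190.
Rounding difference −$10 applied to Quinlan → $254,490.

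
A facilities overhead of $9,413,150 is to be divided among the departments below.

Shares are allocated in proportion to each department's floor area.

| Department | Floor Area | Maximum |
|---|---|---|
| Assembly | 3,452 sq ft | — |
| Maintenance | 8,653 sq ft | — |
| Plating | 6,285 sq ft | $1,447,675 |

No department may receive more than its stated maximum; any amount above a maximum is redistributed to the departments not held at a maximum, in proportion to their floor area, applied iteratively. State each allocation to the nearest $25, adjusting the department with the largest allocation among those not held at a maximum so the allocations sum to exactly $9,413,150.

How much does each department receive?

Assembly: $2,271,525; Maintenance: $5,693,950; Plating: $1,447,675

Floor area total: 18,390.
Unconstrained shares: Assembly 1,766,949.09; Maintenance 4,429,145.57; Plating 3,217,055.34.
Capped: Plating ($1,447,675); residual $7,965,475 reallocated over remaining floor area 12,105.
Redistributed shares: Assembly 2,271,525.79 → $2,271,525; Maintenance 5,693,949.21 → $5,693,950.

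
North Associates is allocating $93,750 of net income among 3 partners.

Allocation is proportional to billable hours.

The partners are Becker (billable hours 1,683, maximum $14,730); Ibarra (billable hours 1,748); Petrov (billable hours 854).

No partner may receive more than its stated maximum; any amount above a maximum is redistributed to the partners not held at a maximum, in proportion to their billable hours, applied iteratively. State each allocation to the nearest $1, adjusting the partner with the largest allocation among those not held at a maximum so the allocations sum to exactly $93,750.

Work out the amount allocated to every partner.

Sum of billable hours: 4,285.
Pro-rata shares before constraints: Becker 36,821.76; Ibarra 38,243.87; Petrov 18,684.36.
Capped: Becker ($14,730); remaining pool $79,020 reallocated over remaining billable hours 2,602.
Remaining shares: Ibarra 53,084.92 → $53,085; Petrov 25,935.08 → $25,935.

Becker: $14,730 | Ibarra: $53,085 | Petrov: $25,935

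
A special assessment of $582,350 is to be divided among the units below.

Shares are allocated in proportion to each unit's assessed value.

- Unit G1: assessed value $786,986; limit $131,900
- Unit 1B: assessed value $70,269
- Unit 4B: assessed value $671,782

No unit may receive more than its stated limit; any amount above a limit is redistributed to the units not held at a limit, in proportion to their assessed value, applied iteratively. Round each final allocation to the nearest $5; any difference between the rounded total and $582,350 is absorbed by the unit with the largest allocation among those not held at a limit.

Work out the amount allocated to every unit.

Unit G1: $131,900 | Unit 1B: $42,655 | Unit 4B: $407,795

Combined assessed value = 1,529,037.
Proportional shares (ignoring caps): Unit G1 299,731.99; Unit 1B 26,762.70; Unit 4B 255,855.32.
Cap binds for Unit G1 ($131,900); remaining pool $450,450 reallocated over remaining assessed value 742,051.
Redistributed shares: Unit 1B 42,655.65 → $42,655; Unit 4B 407,794.35 → $407,795.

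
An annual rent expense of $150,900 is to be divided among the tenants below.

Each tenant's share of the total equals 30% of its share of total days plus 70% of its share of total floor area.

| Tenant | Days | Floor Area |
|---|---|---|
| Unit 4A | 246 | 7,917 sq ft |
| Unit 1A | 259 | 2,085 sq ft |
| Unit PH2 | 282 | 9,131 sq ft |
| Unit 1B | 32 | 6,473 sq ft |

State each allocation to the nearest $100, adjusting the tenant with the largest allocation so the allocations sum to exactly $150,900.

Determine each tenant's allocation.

Unit 4A: $46,300 · Unit 1A: $22,900 · Unit PH2: $53,200 · Unit 1B: $28,500

Totals — days 819, floor area 25,606.
Blended shares (30% days + 70% floor area): Unit 4A 0.3065; Unit 1A 0.1519; Unit PH2 0.3529; Unit 1B 0.1887.
Pro-rata amounts: Unit 4A 46,256.83; Unit 1A 22,917.21; Unit PH2 53,254.72; Unit 1B 28,471.24.
After rounding ($100): Unit 4A $46,300; Unit 1A $22,900; Unit PH2 $53,300; Unit 1B $28,500. Sum = $151,000.
Difference $150,900 − $151,000 = −$100 applied to largest allocation (Unit PH2): Unit PH2 becomes $53,200.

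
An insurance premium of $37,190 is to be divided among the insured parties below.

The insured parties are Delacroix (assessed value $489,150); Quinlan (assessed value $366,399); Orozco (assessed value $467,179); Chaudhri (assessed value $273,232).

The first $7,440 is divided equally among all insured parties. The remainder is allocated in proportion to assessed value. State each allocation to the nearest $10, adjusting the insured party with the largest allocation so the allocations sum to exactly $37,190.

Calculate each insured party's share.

Equal tier: $7,440 ÷ 4 = $1,860 apiece.
Remainder $29,750 by assessed value (total 1,595,960): Delacroix 9,118.16 → $9,120; Quinlan 6,829.98 → $6,830; Orozco 8,708.60 → $8,710; Chaudhri 5,093.27 → $5,090.
Totals: Delacroix $1,860 + $9,120 = $10,980; Quinlan $1,860 + $6,830 = $8,690; Orozco $1,860 + $8,710 = $10,570; Chaudhri $1,860 + $5,090 = $6,950.

Delacroix: $10,980; Quinlan: $8,690; Orozco: $10,570; Chaudhri: $6,950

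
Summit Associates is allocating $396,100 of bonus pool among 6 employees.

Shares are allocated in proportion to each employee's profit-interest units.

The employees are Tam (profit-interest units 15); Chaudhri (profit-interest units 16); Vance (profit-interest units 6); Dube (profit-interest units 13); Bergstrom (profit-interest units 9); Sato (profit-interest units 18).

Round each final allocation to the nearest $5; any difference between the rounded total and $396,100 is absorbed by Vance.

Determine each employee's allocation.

Total profit-interest units = 77.
Proportional shares: Tam 15/77 × $396,100 = 77,162.34; Chaudhri 16/77 × $396,100 = 82,306.49; Vance 6/77 × $396,100 = 30,864.94; Dube 13/77 × $396,100 = 66,874.03; Bergstrom 9/77 × $396,100 = 46,297.40; Sato 18/77 × $396,100 = 92,594.81.
Rounded to nearest $5: Tam $77,160; Chaudhri $82,305; Vance $30,865; Dube $66,875; Bergstrom $46,295; Sato $92,595. Sum = $396,095.
Difference $396,100 − $396,095 = +$5 applied to Vance: Vance becomes $30,870.

Tam: $77,160 · Chaudhri: $82,305 · Vance: $30,870 · Dube: $66,875 · Bergstrom: $46,295 · Sato: $92,595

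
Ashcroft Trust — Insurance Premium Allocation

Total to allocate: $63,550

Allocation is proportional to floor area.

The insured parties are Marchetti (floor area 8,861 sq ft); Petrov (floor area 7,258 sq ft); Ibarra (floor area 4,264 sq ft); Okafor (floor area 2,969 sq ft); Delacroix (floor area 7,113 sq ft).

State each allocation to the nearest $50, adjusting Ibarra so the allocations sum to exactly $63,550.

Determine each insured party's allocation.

Floor area total: 30,465.
Pro-rata amounts: Marchetti 8,861/30,465 × $63,550 = 18,484.05; Petrov 7,258/30,465 × $63,550 = 15,140.19; Ibarra 4,264/30,465 × $63,550 = 8,894.71; Okafor 2,969/30,465 × $63,550 = 6,193.33; Delacroix 7,113/30,465 × $63,550 = 14,837.72.
After rounding ($50): Marchetti $18,500; Petrov $15,150; Ibarra $8,900; Okafor $6,200; Delacroix $14,850. Sum = $63,600.
Difference $63,550 − $63,600 = −$50 applied to Ibarra: Ibarra becomes $8,850.

Marchetti: $18,500 | Petrov: $15,150 | Ibarra: $8,850 | Okafor: $6,200 | Delacroix: $14,850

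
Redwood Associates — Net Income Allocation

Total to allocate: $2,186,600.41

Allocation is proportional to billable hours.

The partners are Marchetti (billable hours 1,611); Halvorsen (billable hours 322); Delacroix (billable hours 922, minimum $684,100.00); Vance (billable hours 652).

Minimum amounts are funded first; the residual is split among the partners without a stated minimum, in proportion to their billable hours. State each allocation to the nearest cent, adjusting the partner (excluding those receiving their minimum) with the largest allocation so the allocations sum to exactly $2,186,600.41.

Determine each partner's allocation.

Marchetti: $936,374.53 · Halvorsen: $187,158.66 · Delacroix: $684,100.00 · Vance: $378,967.22

Minimums first: Delacroix $684,100.00. Remaining pool $1,502,500.41.
Remaining pool split over remaining billable hours 2,585: Marchetti 936,374.5302 → $936,374.53; Halvorsen 187,158.6584 → $187,158.66; Vance 378,967.2214 → $378,967.22.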